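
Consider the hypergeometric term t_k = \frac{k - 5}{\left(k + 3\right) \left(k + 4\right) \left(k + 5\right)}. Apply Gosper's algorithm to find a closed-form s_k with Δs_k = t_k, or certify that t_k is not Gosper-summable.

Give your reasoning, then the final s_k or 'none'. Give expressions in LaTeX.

r(k) = (k - 4)*(k + 3)/((k - 5)*(k + 6)) after simplifying.
Gosper form: A/B · C(k+1)/C(k) with A=k + 3, B=k + 6, C=k - 5.
Set up (k + 3)·f(k+1) − (k + 5)·f(k) − (k - 5) = 0.
d = 2 from the (1,1,1) case.
Coefficient equations give f(k) = -k*(k + 19)/12.
Get s_k = R·t_k = k*(-k - 19)/(12*(k + 3)*(k + 4)) with R(k) = B(k−1)f(k)/C(k) = -k*(k + 5)*(k + 19)/(12*(k - 5)).
s_(k+1) − s_k = (k - 5)/(k**3 + 12*k**2 + 47*k + 60) = t_k.

s_k = \frac{k \left(- k - 19\right)}{12 \left(k + 3\right) \left(k + 4\right)}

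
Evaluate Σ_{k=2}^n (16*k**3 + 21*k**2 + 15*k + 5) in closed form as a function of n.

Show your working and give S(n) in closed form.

Compute t_(k+1)/t_k: get (16*k**3 + 69*k**2 + 105*k + 57)/(16*k**3 + 21*k**2 + 15*k + 5).
Factor: A=1; B=1; C=k**3 + 21*k**2/16 + 15*k/16 + 5/16.
Key eq: (1)·f(k+1) = (1)·f(k) + (k**3 + 21*k**2/16 + 15*k/16 + 5/16).
Degrees (0,0,3) ⇒ d ≤ 4.
A polynomial solution: f(k) = k*(4*k**3 - k**2 + k + 1)/16.
So s_k = (B(k−1)f/C)·t_k = (k*(4*k**3 - k**2 + k + 1)/(16*k**3 + 21*k**2 + 15*k + 5))·t_k = k*(4*k**3 - k**2 + k + 1).
Verify: 16*k**3 + 21*k**2 + 15*k + 5 matches t_k.
s_(n+1) = 4*n**4 + 15*n**3 + 22*n**2 + 16*n + 5 and s_(2) = 62, so S(n) = 4*n**4 + 15*n**3 + 22*n**2 + 16*n - 57.

S(n) = 4*n**4 + 15*n**3 + 22*n**2 + 16*n - 57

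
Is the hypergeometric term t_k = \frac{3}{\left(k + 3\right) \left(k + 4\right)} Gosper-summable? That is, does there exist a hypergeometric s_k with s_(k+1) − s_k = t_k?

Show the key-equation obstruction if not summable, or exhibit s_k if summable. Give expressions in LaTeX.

t_(k+1)/t_k = (k + 3)/(k + 5).
Take A(k)=k + 3, B(k)=k + 5, C(k)=1.
Key eq: (k + 3)·f(k+1) = (k + 4)·f(k) + (1).
d = 1 from the (1,1,0) case.
Solving with deg f ≤ 1: f(k) = k/3.
Then R = B(k−1)f/C = k*(k + 4)/3, so s_k = R(k)·t_k = k/(k + 3).
Δs = 3/(k**2 + 7*k + 12), as required.

Yes. s_k = \frac{k}{k + 3}.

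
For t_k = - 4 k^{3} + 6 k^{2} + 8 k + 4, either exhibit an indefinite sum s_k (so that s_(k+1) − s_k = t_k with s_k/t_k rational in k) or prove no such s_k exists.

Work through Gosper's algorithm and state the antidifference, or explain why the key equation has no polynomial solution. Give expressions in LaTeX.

s_k = - k^{4} + 4 k^{3} + k

Step 1: r(k) = (2*k**3 + 3*k**2 - 4*k - 7)/(2*k**3 - 3*k**2 - 4*k - 2).
Normal form (A,B,C) = (1, 1, k**3 - 3*k**2/2 - 2*k - 1).
f must satisfy (1)·f(k+1) − (1)·f(k) = k**3 - 3*k**2/2 - 2*k - 1.
Bound: deg f ≤ 4.
Match coefficients ⇒ f(k) = k*(k**3 - 4*k**2 - 1)/4.
So s_k = (B(k−1)f/C)·t_k = (k*(k**3 - 4*k**2 - 1)/(2*(2*k**3 - 3*k**2 - 4*k - 2)))·t_k = -k**4 + 4*k**3 + k.
Verify: -4*k**3 + 6*k**2 + 8*k + 4 matches t_k.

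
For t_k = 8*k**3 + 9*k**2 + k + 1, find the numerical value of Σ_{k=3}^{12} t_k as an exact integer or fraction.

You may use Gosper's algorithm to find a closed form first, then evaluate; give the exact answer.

Σ = 54490

Compute t_(k+1)/t_k: get (8*k**3 + 33*k**2 + 43*k + 19)/(8*k**3 + 9*k**2 + k + 1).
A = 1, B = 1, C = k**3 + 9*k**2/8 + k/8 + 1/8.
Solve (1)·f(k+1) − (1)·f(k) = k**3 + 9*k**2/8 + k/8 + 1/8.
Bound: deg f ≤ 4.
Match coefficients ⇒ f(k) = k*(2*k**3 - k**2 - 2*k + 2)/8.
Then R = B(k−1)f/C = k*(2*k**3 - k**2 - 2*k + 2)/(8*k**3 + 9*k**2 + k + 1), so s_k = R(k)·t_k = k*(2*k**3 - k**2 - 2*k + 2).
Δs = 8*k**3 + 9*k**2 + k + 1, as required.
Evaluate s at k=13 and k=3: 54613 and 123; difference 54490.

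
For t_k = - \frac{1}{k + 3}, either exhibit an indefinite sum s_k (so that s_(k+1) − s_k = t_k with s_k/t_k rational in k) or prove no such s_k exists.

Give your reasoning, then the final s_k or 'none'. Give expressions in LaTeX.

none — t_k is not Gosper-summable

The ratio is (k + 3)/(k + 4).
Take A(k)=k + 3, B(k)=k + 4, C(k)=1.
Set up (k + 3)·f(k+1) − (k + 3)·f(k) − (1) = 0.
From deg A=1, deg B=1, deg C=0: d=0.
Put f(k) = c0: A·f(k+1) − B(k−1)·f(k) − C = -1; need -1 = 0 — inconsistent ⇒ no f, not summable.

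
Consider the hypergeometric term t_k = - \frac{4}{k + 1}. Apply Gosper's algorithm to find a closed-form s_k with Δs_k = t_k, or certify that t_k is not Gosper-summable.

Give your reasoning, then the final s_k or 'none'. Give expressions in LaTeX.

none — t_k is not Gosper-summable

t_(k+1)/t_k = (k + 1)/(k + 2).
So A=k + 1 and B=k + 2, with C=1.
Set up (k + 1)·f(k+1) − (k + 1)·f(k) − (1) = 0.
d = 0 from the (1,1,0) case.
Put f(k) = c0: A·f(k+1) − B(k−1)·f(k) − C = -1; need -1 = 0 — inconsistent ⇒ no f, not summable.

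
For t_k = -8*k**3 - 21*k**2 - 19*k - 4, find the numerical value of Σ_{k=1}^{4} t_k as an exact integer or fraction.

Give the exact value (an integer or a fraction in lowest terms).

Σ = -1636

Compute t_(k+1)/t_k: get (8*k**3 + 45*k**2 + 85*k + 52)/(8*k**3 + 21*k**2 + 19*k + 4).
Take A(k)=1, B(k)=1, C(k)=k**3 + 21*k**2/8 + 19*k/8 + 1/2.
f must satisfy (1)·f(k+1) − (1)·f(k) = k**3 + 21*k**2/8 + 19*k/8 + 1/2.
From deg A=0, deg B=0, deg C=3: d=4.
Coefficient equations give f(k) = k*(2*k**3 + 3*k**2 + k - 2)/8.
Get s_k = R·t_k = k*(-2*k**3 - 3*k**2 - k + 2) with R(k) = B(k−1)f(k)/C(k) = k*(2*k**3 + 3*k**2 + k - 2)/(8*k**3 + 21*k**2 + 19*k + 4).
Δs = -8*k**3 - 21*k**2 - 19*k - 4, as required.
Σ_(k=1)^(4) t_k = s_(5) − s_(1) = -1640 − (-4) = -1636.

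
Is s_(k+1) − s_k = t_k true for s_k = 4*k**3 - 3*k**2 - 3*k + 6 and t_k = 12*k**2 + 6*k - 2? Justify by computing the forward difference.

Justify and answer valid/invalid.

Valid: the claim telescopes to t_k.

s_(k+1) = 4*k**3 + 9*k**2 + 3*k + 4
s_(k+1) − s_k = 12*k**2 + 6*k - 2
(s_(k+1) − s_k) − t_k = 0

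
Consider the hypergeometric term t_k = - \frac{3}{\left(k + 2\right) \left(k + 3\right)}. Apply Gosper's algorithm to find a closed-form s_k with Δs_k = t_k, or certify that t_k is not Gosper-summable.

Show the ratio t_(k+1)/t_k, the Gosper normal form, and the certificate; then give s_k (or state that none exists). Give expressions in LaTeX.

The ratio is (k + 2)/(k + 4).
Take A(k)=k + 2, B(k)=k + 4, C(k)=1.
f must satisfy (k + 2)·f(k+1) − (k + 3)·f(k) = 1.
Degrees (1,1,0) ⇒ d ≤ 1.
Match coefficients ⇒ f(k) = k/2.
R(k) = B(k−1)·f(k)/C(k) = k*(k + 3)/2; s_k = R·t_k = -3*k/(2*k + 4).
Check: Δs_k = -3/(k**2 + 5*k + 6). ✓

s_k = - \frac{3 k}{2 k + 4}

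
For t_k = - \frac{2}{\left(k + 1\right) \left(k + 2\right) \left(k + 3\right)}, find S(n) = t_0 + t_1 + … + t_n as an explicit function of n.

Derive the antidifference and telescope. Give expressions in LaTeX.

Compute t_(k+1)/t_k: get (k + 1)/(k + 4).
So A=k + 1 and B=k + 4, with C=1.
Need (k + 1)·f(k+1) − (k + 3)·f(k) = 1.
d = 2 from the (1,1,0) case.
Match coefficients ⇒ f(k) = k*(k + 3)/4.
Certificate R = B(k−1)f/C = k*(k + 3)**2/4 gives s_k = k*(-k - 3)/(2*(k + 1)*(k + 2)).
Verify: -2/(k**3 + 6*k**2 + 11*k + 6) matches t_k.
Σ_(k=0)^n t_k = s_(n+1) − s_(0) = ((-n**2 - 5*n - 4)/(2*(n**2 + 5*n + 6))) − (0), i.e. (-n**2 - 5*n - 4)/(2*(n**2 + 5*n + 6)).

S(n) = \frac{- n^{2} - 5 n - 4}{2 \left(n^{2} + 5 n + 6\right)}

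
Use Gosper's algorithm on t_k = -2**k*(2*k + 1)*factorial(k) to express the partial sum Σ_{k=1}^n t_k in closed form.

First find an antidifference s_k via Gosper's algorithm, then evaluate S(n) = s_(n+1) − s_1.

S(n) = -2*2**n*factorial(n + 1) + 2

Step 1: r(k) = 2*(k + 1)*(2*k + 3)/(2*k + 1).
Gosper form: A/B · C(k+1)/C(k) with A=2*k + 2, B=1, C=k + 1/2.
Key eq: (2*k + 2)·f(k+1) = (1)·f(k) + (k + 1/2).
Bound: deg f ≤ 0.
Solve for f: f(k) = 1/2 (degree 0 ≤ 0).
So s_k = (B(k−1)f/C)·t_k = (1/(2*k + 1))·t_k = -2**k*factorial(k).
Verify: -2**k*(2*k + 1)*factorial(k) matches t_k.
s_(n+1) = -2**(n + 1)*factorial(n + 1) and s_(1) = -2, so S(n) = -2*2**n*factorial(n + 1) + 2.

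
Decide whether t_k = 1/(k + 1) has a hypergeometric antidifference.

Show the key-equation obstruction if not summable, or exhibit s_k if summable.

No; the coefficient equations for f are inconsistent.

Ratio r(k) = (k + 1)/(k + 2).
So A=k + 1 and B=k + 2, with C=1.
Key eq: (k + 1)·f(k+1) = (k + 1)·f(k) + (1).
From deg A=1, deg B=1, deg C=0: d=0.
Write f(k) = c0. Then LHS − RHS = -1, requiring -1 = 0: contradictory. No certificate.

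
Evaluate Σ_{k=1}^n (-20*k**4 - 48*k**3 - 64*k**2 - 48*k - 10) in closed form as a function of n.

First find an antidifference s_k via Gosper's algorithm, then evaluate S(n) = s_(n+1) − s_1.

Compute t_(k+1)/t_k: get (10*k**4 + 64*k**3 + 164*k**2 + 200*k + 95)/(10*k**4 + 24*k**3 + 32*k**2 + 24*k + 5).
Normal form (A,B,C) = (1, 1, k**4 + 12*k**3/5 + 16*k**2/5 + 12*k/5 + 1/2).
f must satisfy (1)·f(k+1) − (1)·f(k) = k**4 + 12*k**3/5 + 16*k**2/5 + 12*k/5 + 1/2.
Degrees (0,0,4) ⇒ d ≤ 5.
Match coefficients ⇒ f(k) = k*(2*k**4 + k**3 + 2*k**2 + 2*k - 2)/10.
So s_k = (B(k−1)f/C)·t_k = (k*(2*k**4 + k**3 + 2*k**2 + 2*k - 2)/(10*k**4 + 24*k**3 + 32*k**2 + 24*k + 5))·t_k = 2*k*(-2*k**4 - k**3 - 2*k**2 - 2*k + 2).
Δs = -20*k**4 - 48*k**3 - 64*k**2 - 48*k - 10, as required.
s_(n+1) = -4*n**5 - 22*n**4 - 52*n**3 - 68*n**2 - 44*n - 10 and s_(1) = -10, so S(n) = 2*n*(-2*n**4 - 11*n**3 - 26*n**2 - 34*n - 22).

S(n) = 2*n*(-2*n**4 - 11*n**3 - 26*n**2 - 34*n - 22)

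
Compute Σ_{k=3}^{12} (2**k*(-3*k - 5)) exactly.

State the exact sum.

Σ = -311232

t_(k+1)/t_k = 2*(3*k + 8)/(3*k + 5).
Factor: A=2; B=1; C=k + 5/3.
Solve (2)·f(k+1) − (1)·f(k) = k + 5/3.
From deg A=0, deg B=0, deg C=1: d=1.
Coefficient equations give f(k) = (3*k - 1)/3.
So s_k = (B(k−1)f/C)·t_k = ((3*k - 1)/(3*k + 5))·t_k = 2**k*(1 - 3*k).
Check: Δs_k = 2**k*(-3*k - 5). ✓
Telescoping: Σ = s_(13) − s_(3) = -311296 − (-64) = -311232.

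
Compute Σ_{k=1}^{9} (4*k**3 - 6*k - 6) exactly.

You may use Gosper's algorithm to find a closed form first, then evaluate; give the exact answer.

r(k) = (3*k - 2*(k + 1)**3 + 6)/(-2*k**3 + 3*k + 3) after simplifying.
Gosper form: A/B · C(k+1)/C(k) with A=1, B=1, C=k**3 - 3*k/2 - 3/2.
Solve (1)·f(k+1) − (1)·f(k) = k**3 - 3*k/2 - 3/2.
Bound: deg f ≤ 4.
Solve for f: f(k) = k*(k - 3)*(k**2 + k + 1)/4 (degree 4 ≤ 4).
Get s_k = R·t_k = k*(k**3 - 2*k**2 - 2*k - 3) with R(k) = B(k−1)f(k)/C(k) = k*(k - 3)*(k**2 + k + 1)/(2*(2*k**3 - 3*k - 3)).
s_(k+1) − s_k = 4*k**3 - 6*k - 6 = t_k.
Telescoping: Σ = s_(10) − s_(1) = 7770 − (-6) = 7776.

Σ = 7776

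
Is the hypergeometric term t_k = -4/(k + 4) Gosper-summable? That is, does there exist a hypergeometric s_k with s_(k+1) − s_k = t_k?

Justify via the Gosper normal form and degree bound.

No — the linear system for f has no solution.

r(k) = (k + 4)/(k + 5) after simplifying.
So A=k + 4 and B=k + 5, with C=1.
f must satisfy (k + 4)·f(k+1) − (k + 4)·f(k) = 1.
From deg A=1, deg B=1, deg C=0: d=0.
f = c0 ⇒ A·f(k+1) − B(k−1)·f(k) − C = -1. The system {-1 = 0} is inconsistent; no antidifference.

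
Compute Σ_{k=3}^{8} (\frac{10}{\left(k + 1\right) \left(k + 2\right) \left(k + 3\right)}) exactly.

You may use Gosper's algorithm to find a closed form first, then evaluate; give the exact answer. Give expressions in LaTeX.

t_(k+1)/t_k = (k + 1)/(k + 4).
Take A(k)=k + 1, B(k)=k + 4, C(k)=1.
Solve (k + 1)·f(k+1) − (k + 3)·f(k) = 1.
d = 2 from the (1,1,0) case.
Solve for f: f(k) = k*(k + 3)/4 (degree 2 ≤ 2).
R(k) = B(k−1)·f(k)/C(k) = k*(k + 3)**2/4; s_k = R·t_k = 5*k*(k + 3)/(2*(k + 1)*(k + 2)).
s_(k+1) − s_k = 10/(k**3 + 6*k**2 + 11*k + 6) = t_k.
Evaluate s at k=9 and k=3: 27/11 and 9/4; difference 9/44.

Σ = 9/44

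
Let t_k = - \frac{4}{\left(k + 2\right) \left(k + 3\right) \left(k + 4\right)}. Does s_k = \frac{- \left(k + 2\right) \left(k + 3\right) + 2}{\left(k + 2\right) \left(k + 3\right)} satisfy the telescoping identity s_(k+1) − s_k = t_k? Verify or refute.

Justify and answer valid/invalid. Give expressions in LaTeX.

valid; difference matches t_k

s_(k+1) = (-(k + 3)*(k + 4) + 2)/((k + 3)*(k + 4))
s_(k+1) − s_k = -4/(k**3 + 9*k**2 + 26*k + 24)
(s_(k+1) − s_k) − t_k = 0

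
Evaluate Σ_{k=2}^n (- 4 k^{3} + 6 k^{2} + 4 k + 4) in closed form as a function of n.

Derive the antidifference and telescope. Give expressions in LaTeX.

Step 1: r(k) = (2*k**3 + 3*k**2 - 2*k - 5)/(2*k**3 - 3*k**2 - 2*k - 2).
So A=1 and B=1, with C=k**3 - 3*k**2/2 - k - 1.
Set up (1)·f(k+1) − (1)·f(k) − (k**3 - 3*k**2/2 - k - 1) = 0.
Bound: deg f ≤ 4.
Match coefficients ⇒ f(k) = k*(k**3 - 4*k**2 + 2*k - 3)/4.
So s_k = (B(k−1)f/C)·t_k = (k*(k**3 - 4*k**2 + 2*k - 3)/(2*(2*k**3 - 3*k**2 - 2*k - 2)))·t_k = k*(-k**3 + 4*k**2 - 2*k + 3).
Δs = -4*k**3 + 6*k**2 + 4*k + 4, as required.
Σ_(k=2)^n t_k = s_(n+1) − s_(2) = (-n**4 + 4*n**2 + 7*n + 4) − (14), i.e. -n**4 + 4*n**2 + 7*n - 10.

S(n) = - n^{4} + 4 n^{2} + 7 n - 10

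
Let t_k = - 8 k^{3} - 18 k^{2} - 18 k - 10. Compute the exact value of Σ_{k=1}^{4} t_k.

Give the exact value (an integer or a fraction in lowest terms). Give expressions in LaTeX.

Σ = -1560

t_(k+1)/t_k = (4*k**3 + 21*k**2 + 39*k + 27)/(4*k**3 + 9*k**2 + 9*k + 5).
So A=1 and B=1, with C=k**3 + 9*k**2/4 + 9*k/4 + 5/4.
f must satisfy (1)·f(k+1) − (1)·f(k) = k**3 + 9*k**2/4 + 9*k/4 + 5/4.
Degrees (0,0,3) ⇒ d ≤ 4.
Solving with deg f ≤ 4: f(k) = k*(k**3 + k**2 + k + 2)/4.
Certificate R = B(k−1)f/C = k*(k**3 + k**2 + k + 2)/((4*k + 5)*(k**2 + k + 1)) gives s_k = 2*k*(-k**3 - k**2 - k - 2).
Check: Δs_k = -8*k**3 - 18*k**2 - 18*k - 10. ✓
Evaluate s at k=5 and k=1: -1570 and -10; difference -1560.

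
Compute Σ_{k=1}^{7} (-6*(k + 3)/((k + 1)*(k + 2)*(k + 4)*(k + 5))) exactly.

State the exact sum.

The ratio is (k + 1)*(k + 4)**2/((k + 3)**2*(k + 6)).
Take A(k)=k + 1, B(k)=k + 6, C(k)=k**2 + 6*k + 9.
Solve (k + 1)·f(k+1) − (k + 5)·f(k) = k**2 + 6*k + 9.
d = 4 from the (1,1,2) case.
Solving with deg f ≤ 4: f(k) = k*(k + 2)*(k + 3)*(k + 5)/8.
Certificate R = B(k−1)f/C = k*(k + 2)*(k + 5)**2/(8*(k + 3)) gives s_k = 3*k*(-k - 5)/(4*(k**2 + 5*k + 4)).
Δs = 6*(-k - 3)/(k**4 + 12*k**3 + 49*k**2 + 78*k + 40), as required.
Sum = s_(8) − s_(1); s_(8) = -13/18, s_(1) = -9/20 ⇒ -49/180.

Σ = -49/180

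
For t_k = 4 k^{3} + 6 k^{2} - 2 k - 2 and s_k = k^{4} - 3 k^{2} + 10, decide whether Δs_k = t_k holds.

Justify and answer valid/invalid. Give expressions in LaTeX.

valid (s_(k+1) − s_k reduces to t_k)

s_(k+1) = (k + 1)**4 - 3*(k + 1)**2 + 10
s_(k+1) − s_k = 4*k**3 + 6*k**2 - 2*k - 2
(s_(k+1) − s_k) − t_k = 0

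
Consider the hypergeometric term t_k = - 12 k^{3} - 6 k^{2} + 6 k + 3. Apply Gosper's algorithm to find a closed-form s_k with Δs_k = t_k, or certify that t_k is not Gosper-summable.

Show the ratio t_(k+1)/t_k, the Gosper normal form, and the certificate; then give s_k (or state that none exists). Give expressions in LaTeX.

s_k = k \left(- 3 k^{3} + 4 k^{2} + 3 k - 1\right)

Compute t_(k+1)/t_k: get (4*k**3 + 14*k**2 + 14*k + 3)/(4*k**3 + 2*k**2 - 2*k - 1).
So A=1 and B=1, with C=k**3 + k**2/2 - k/2 - 1/4.
Solve (1)·f(k+1) − (1)·f(k) = k**3 + k**2/2 - k/2 - 1/4.
d = 4 from the (0,0,3) case.
Solving with deg f ≤ 4: f(k) = k*(3*k**3 - 4*k**2 - 3*k + 1)/12.
Then R = B(k−1)f/C = k*(3*k**3 - 4*k**2 - 3*k + 1)/(3*(2*k + 1)*(2*k**2 - 1)), so s_k = R(k)·t_k = k*(-3*k**3 + 4*k**2 + 3*k - 1).
Verify: -12*k**3 - 6*k**2 + 6*k + 3 matches t_k.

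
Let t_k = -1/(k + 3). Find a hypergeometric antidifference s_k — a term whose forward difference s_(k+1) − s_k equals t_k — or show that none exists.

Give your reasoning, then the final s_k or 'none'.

r(k) = (k + 3)/(k + 4) after simplifying.
Gosper form: A/B · C(k+1)/C(k) with A=k + 3, B=k + 4, C=1.
Need (k + 3)·f(k+1) − (k + 3)·f(k) = 1.
d = 0 from the (1,1,0) case.
Write f(k) = c0. Then LHS − RHS = -1, requiring -1 = 0: contradictory. No certificate.

no hypergeometric antidifference exists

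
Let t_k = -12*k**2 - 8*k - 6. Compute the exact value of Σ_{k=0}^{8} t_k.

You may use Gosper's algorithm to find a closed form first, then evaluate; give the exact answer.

Σ = -2790

Compute t_(k+1)/t_k: get (6*k**2 + 16*k + 13)/(6*k**2 + 4*k + 3).
Factor: A=1; B=1; C=k**2 + 2*k/3 + 1/2.
Set up (1)·f(k+1) − (1)·f(k) − (k**2 + 2*k/3 + 1/2) = 0.
deg f ≤ 3 (via 0,0,2).
Coefficient equations give f(k) = k*(2*k**2 - k + 2)/6.
Certificate R = B(k−1)f/C = k*(2*k**2 - k + 2)/(6*k**2 + 4*k + 3) gives s_k = 2*k*(-2*k**2 + k - 2).
Δs = -12*k**2 - 8*k - 6, as required.
Σ_(k=0)^(8) t_k = s_(9) − s_(0) = -2790 − (0) = -2790.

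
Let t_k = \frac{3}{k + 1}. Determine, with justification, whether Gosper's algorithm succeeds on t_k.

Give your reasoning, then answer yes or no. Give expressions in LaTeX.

No; the coefficient equations for f are inconsistent.

r(k) = (k + 1)/(k + 2) after simplifying.
Gosper form: A/B · C(k+1)/C(k) with A=k + 1, B=k + 2, C=1.
Solve (k + 1)·f(k+1) − (k + 1)·f(k) = 1.
Degrees (1,1,0) ⇒ d ≤ 0.
Write f(k) = c0. Then LHS − RHS = -1, requiring -1 = 0: contradictory. No certificate.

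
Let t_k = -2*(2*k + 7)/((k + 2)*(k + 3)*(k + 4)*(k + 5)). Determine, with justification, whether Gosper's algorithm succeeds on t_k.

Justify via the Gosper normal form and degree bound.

Yes. s_k = k*(-k - 6)/(4*(k**2 + 6*k + 8)).

t_(k+1)/t_k = (k + 2)*(2*k + 9)/((k + 6)*(2*k + 7)).
Normal form (A,B,C) = (k + 2, k + 6, k + 7/2).
Key eq: (k + 2)·f(k+1) = (k + 5)·f(k) + (k + 7/2).
deg f ≤ 3 (via 1,1,1).
Coefficient equations give f(k) = k*(k + 3)*(k + 6)/16.
R(k) = B(k−1)·f(k)/C(k) = k*(k + 3)*(k + 5)*(k + 6)/(8*(2*k + 7)); s_k = R·t_k = k*(-k - 6)/(4*(k**2 + 6*k + 8)).
s_(k+1) − s_k = 2*(-2*k - 7)/(k**4 + 14*k**3 + 71*k**2 + 154*k + 120) = t_k.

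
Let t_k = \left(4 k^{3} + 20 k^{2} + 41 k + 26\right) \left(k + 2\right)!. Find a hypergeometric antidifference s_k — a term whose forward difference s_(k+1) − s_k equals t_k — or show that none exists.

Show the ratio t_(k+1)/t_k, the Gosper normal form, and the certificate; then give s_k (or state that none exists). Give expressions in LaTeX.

Compute t_(k+1)/t_k: get (4*k**4 + 44*k**3 + 189*k**2 + 370*k + 273)/(4*k**3 + 20*k**2 + 41*k + 26).
Factor: A=k + 3; B=1; C=k**3 + 5*k**2 + 41*k/4 + 13/2.
Set up (k + 3)·f(k+1) − (1)·f(k) − (k**3 + 5*k**2 + 41*k/4 + 13/2) = 0.
d = 2 from the (1,0,3) case.
Solve for f: f(k) = (2*k + 1)**2/4 (degree 2 ≤ 2).
Get s_k = R·t_k = (2*k + 1)**2*factorial(k + 2) with R(k) = B(k−1)f(k)/C(k) = (2*k + 1)**2/(4*k**3 + 20*k**2 + 41*k + 26).
s_(k+1) − s_k = (4*k**3 + 20*k**2 + 41*k + 26)*factorial(k + 2) = t_k.

s_k = \left(2 k + 1\right)^{2} \left(k + 2\right)!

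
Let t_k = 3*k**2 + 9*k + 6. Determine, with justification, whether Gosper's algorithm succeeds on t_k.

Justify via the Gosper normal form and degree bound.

Step 1: r(k) = (k + 3)/(k + 1).
So A=1 and B=1, with C=k**2 + 3*k + 2.
Solve (1)·f(k+1) − (1)·f(k) = k**2 + 3*k + 2.
From deg A=0, deg B=0, deg C=2: d=3.
Solve for f: f(k) = k*(k + 1)*(k + 2)/3 (degree 3 ≤ 3).
Get s_k = R·t_k = k*(k**2 + 3*k + 2) with R(k) = B(k−1)f(k)/C(k) = k/3.
Verify: 3*k**2 + 9*k + 6 matches t_k.

Yes. s_k = k*(k**2 + 3*k + 2).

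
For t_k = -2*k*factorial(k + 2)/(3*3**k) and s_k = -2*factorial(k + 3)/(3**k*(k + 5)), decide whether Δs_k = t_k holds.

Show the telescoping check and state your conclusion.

s_(k+1) = -2*factorial(k + 4)/(3*3**k*(k + 6))
s_(k+1) − s_k = -2*(k**2 + 6*k + 2)*factorial(k + 3)/(3*3**k*(k + 5)*(k + 6))
(s_(k+1) − s_k) − t_k = 4*(k**2 + 5*k - 3)*factorial(k + 2)/(3*3**k*(k + 5)*(k + 6))

Invalid: residual 4*(k**2 + 5*k - 3)*factorial(k + 2)/(3*3**k*(k + 5)*(k + 6)) ≠ 0.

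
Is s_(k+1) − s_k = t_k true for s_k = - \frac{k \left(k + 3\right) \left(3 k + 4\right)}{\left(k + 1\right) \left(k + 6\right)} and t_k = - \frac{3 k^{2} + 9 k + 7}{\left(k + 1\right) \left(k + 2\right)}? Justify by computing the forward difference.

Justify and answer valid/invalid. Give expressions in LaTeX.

Invalid: residual \frac{3 \left(17 k^{2} + 53 k + 42\right)}{k^{4} + 16 k^{3} + 83 k^{2} + 152 k + 84} ≠ 0.

s_(k+1) = -(k + 1)*(k + 4)*(3*k + 7)/((k + 2)*(k + 7))
s_(k+1) − s_k = (-3*k**4 - 48*k**3 - 199*k**2 - 310*k - 168)/(k**4 + 16*k**3 + 83*k**2 + 152*k + 84)
(s_(k+1) − s_k) − t_k = 3*(17*k**2 + 53*k + 42)/(k**4 + 16*k**3 + 83*k**2 + 152*k + 84)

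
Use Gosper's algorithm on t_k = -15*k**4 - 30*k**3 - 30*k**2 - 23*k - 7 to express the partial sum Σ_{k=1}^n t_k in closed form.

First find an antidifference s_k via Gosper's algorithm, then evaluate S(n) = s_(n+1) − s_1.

r(k) = (15*k**4 + 90*k**3 + 210*k**2 + 233*k + 105)/(15*k**4 + 30*k**3 + 30*k**2 + 23*k + 7) after simplifying.
A = 1, B = 1, C = k**4 + 2*k**3 + 2*k**2 + 23*k/15 + 7/15.
Need (1)·f(k+1) − (1)·f(k) = k**4 + 2*k**3 + 2*k**2 + 23*k/15 + 7/15.
d = 5 from the (0,0,4) case.
A polynomial solution: f(k) = k**2*(3*k**3 + 4)/15.
So s_k = (B(k−1)f/C)·t_k = (k**2*(3*k**3 + 4)/(15*k**4 + 30*k**3 + 30*k**2 + 23*k + 7))·t_k = k**2*(-3*k**3 - 4).
s_(k+1) − s_k = -15*k**4 - 30*k**3 - 30*k**2 - 23*k - 7 = t_k.
Evaluate: s_(n+1) = -3*n**5 - 15*n**4 - 30*n**3 - 34*n**2 - 23*n - 7; subtract s_(1) = -7 ⇒ S(n) = n*(-3*n**4 - 15*n**3 - 30*n**2 - 34*n - 23).

S(n) = n*(-3*n**4 - 15*n**3 - 30*n**2 - 34*n - 23)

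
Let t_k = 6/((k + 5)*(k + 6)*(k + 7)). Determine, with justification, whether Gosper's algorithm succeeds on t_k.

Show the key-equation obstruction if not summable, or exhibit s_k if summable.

Yes. s_k = k*(k + 11)/(10*(k + 5)*(k + 6)).

r(k) = (k + 5)/(k + 8) after simplifying.
So A=k + 5 and B=k + 8, with C=1.
Key eq: (k + 5)·f(k+1) = (k + 7)·f(k) + (1).
Degrees (1,1,0) ⇒ d ≤ 2.
Solving with deg f ≤ 2: f(k) = k*(k + 11)/60.
Get s_k = R·t_k = k*(k + 11)/(10*(k + 5)*(k + 6)) with R(k) = B(k−1)f(k)/C(k) = k*(k + 7)*(k + 11)/60.
s_(k+1) − s_k = 6/(k**3 + 18*k**2 + 107*k + 210) = t_k.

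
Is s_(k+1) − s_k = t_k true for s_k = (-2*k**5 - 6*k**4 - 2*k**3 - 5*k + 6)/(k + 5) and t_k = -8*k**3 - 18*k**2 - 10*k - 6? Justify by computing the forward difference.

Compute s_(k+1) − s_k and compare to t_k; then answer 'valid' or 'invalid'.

Invalid: residual 3*(6*k**4 + 56*k**3 + 102*k**2 + 52*k + 33)/(k**2 + 11*k + 30) ≠ 0.

s_(k+1) = (-5*k - 2*(k + 1)**5 - 6*(k + 1)**4 - 2*(k + 1)**3 + 1)/(k + 6)
s_(k+1) − s_k = (-8*k**5 - 88*k**4 - 280*k**3 - 350*k**2 - 210*k - 81)/(k**2 + 11*k + 30)
(s_(k+1) − s_k) − t_k = 3*(6*k**4 + 56*k**3 + 102*k**2 + 52*k + 33)/(k**2 + 11*k + 30)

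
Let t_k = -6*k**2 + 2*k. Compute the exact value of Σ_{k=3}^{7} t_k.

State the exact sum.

t_(k+1)/t_k = (-k + 3*(k + 1)**2 - 1)/(k*(3*k - 1)).
Normal form (A,B,C) = (1, 1, k**2 - k/3).
Set up (1)·f(k+1) − (1)·f(k) − (k**2 - k/3) = 0.
From deg A=0, deg B=0, deg C=2: d=3.
Solve for f: f(k) = k*(k - 1)**2/3 (degree 3 ≤ 3).
Then R = B(k−1)f/C = (k - 1)**2/(3*k - 1), so s_k = R(k)·t_k = 2*k*(-k**2 + 2*k - 1).
s_(k+1) − s_k = 2*k*(1 - 3*k) = t_k.
Sum = s_(8) − s_(3); s_(8) = -784, s_(3) = -24 ⇒ -760.

Σ = -760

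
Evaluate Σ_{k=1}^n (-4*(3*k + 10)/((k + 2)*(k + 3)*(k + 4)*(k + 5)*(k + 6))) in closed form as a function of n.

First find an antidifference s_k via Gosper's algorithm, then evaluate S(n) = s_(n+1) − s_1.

The ratio is (k + 2)*(3*k + 13)/((k + 7)*(3*k + 10)).
Normal form (A,B,C) = (k + 2, k + 7, k + 10/3).
Key eq: (k + 2)·f(k+1) = (k + 6)·f(k) + (k + 10/3).
Degrees (1,1,1) ⇒ d ≤ 4.
Match coefficients ⇒ f(k) = k*(k + 3)*(k**2 + 11*k + 38)/120.
So s_k = (B(k−1)f/C)·t_k = (k*(k + 3)*(k + 6)*(k**2 + 11*k + 38)/(40*(3*k + 10)))·t_k = k*(-k**2 - 11*k - 38)/(10*(k**3 + 11*k**2 + 38*k + 40)).
Check: Δs_k = 4*(-3*k - 10)/(k**5 + 20*k**4 + 155*k**3 + 580*k**2 + 1044*k + 720). ✓
Evaluate: s_(n+1) = (-n**3 - 14*n**2 - 63*n - 50)/(10*(n**3 + 14*n**2 + 63*n + 90)); subtract s_(1) = -1/18 ⇒ S(n) = 2*n*(-n**2 - 14*n - 63)/(45*(n**3 + 14*n**2 + 63*n + 90)).

S(n) = 2*n*(-n**2 - 14*n - 63)/(45*(n**3 + 14*n**2 + 63*n + 90))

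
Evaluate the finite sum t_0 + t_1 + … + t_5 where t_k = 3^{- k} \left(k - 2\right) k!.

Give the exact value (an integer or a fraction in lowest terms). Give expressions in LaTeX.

r(k) = (k**2 - 1)/(3*(k - 2)) after simplifying.
Gosper form: A/B · C(k+1)/C(k) with A=k/3 + 1/3, B=1, C=k - 2.
Key eq: (k/3 + 1/3)·f(k+1) = (1)·f(k) + (k - 2).
Degrees (1,0,1) ⇒ d ≤ 0.
Coefficient equations give f(k) = 3.
So s_k = (B(k−1)f/C)·t_k = (3/(k - 2))·t_k = 3**(1 - k)*factorial(k).
Check: Δs_k = (k - 2)*factorial(k)/3**k. ✓
Sum = s_(6) − s_(0); s_(6) = 80/27, s_(0) = 3 ⇒ -1/27.

Σ = -1/27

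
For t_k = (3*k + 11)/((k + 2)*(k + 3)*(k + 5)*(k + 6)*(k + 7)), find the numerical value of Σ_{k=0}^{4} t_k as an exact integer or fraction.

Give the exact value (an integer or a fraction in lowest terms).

Σ = 71/4620

r(k) = (k + 2)*(k + 5)*(3*k + 14)/((k + 4)*(k + 8)*(3*k + 11)) after simplifying.
Factor: A=k + 2; B=k + 8; C=k**2 + 23*k/3 + 44/3.
Key eq: (k + 2)·f(k+1) = (k + 7)·f(k) + (k**2 + 23*k/3 + 44/3).
Degrees (1,1,2) ⇒ d ≤ 5.
Match coefficients ⇒ f(k) = k*(k + 3)*(k + 4)*(k**2 + 13*k + 52)/180.
Then R = B(k−1)f/C = k*(k + 3)*(k + 7)*(k**2 + 13*k + 52)/(60*(3*k + 11)), so s_k = R(k)·t_k = k*(k**2 + 13*k + 52)/(60*(k**3 + 13*k**2 + 52*k + 60)).
Δs = (3*k + 11)/(k**5 + 23*k**4 + 203*k**3 + 853*k**2 + 1692*k + 1260), as required.
Sum = s_(5) − s_(0); s_(5) = 71/4620, s_(0) = 0 ⇒ 71/4620.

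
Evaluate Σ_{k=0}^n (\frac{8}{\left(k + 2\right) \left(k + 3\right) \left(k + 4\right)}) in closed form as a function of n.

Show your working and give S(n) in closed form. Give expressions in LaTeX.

Step 1: r(k) = (k + 2)/(k + 5).
So A=k + 2 and B=k + 5, with C=1.
f must satisfy (k + 2)·f(k+1) − (k + 4)·f(k) = 1.
Degrees (1,1,0) ⇒ d ≤ 2.
Solving with deg f ≤ 2: f(k) = k*(k + 5)/12.
R(k) = B(k−1)·f(k)/C(k) = k*(k + 4)*(k + 5)/12; s_k = R·t_k = 2*k*(k + 5)/(3*(k + 2)*(k + 3)).
Δs = 8/(k**3 + 9*k**2 + 26*k + 24), as required.
s_(n+1) = 2*(n**2 + 7*n + 6)/(3*(n**2 + 7*n + 12)) and s_(0) = 0, so S(n) = 2*(n**2 + 7*n + 6)/(3*(n**2 + 7*n + 12)).

S(n) = \frac{2 \left(n^{2} + 7 n + 6\right)}{3 \left(n^{2} + 7 n + 12\right)}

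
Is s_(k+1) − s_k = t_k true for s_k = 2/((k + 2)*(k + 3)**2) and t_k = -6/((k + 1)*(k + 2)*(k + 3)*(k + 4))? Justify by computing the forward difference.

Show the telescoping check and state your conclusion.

Invalid: residual 4*(4*k + 13)/(k**6 + 17*k**5 + 117*k**4 + 415*k**3 + 794*k**2 + 768*k + 288) ≠ 0.

s_(k+1) = 2/((k + 3)*(k + 4)**2)
s_(k+1) − s_k = 2*(-3*k - 10)/(k**5 + 16*k**4 + 101*k**3 + 314*k**2 + 480*k + 288)
(s_(k+1) − s_k) − t_k = 4*(4*k + 13)/(k**6 + 17*k**5 + 117*k**4 + 415*k**3 + 794*k**2 + 768*k + 288)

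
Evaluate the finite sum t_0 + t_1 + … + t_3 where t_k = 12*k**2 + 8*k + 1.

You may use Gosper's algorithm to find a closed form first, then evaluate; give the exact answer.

r(k) = (12*k**2 + 32*k + 21)/(12*k**2 + 8*k + 1) after simplifying.
Normal form (A,B,C) = (1, 1, k**2 + 2*k/3 + 1/12).
Need (1)·f(k+1) − (1)·f(k) = k**2 + 2*k/3 + 1/12.
d = 3 from the (0,0,2) case.
Solve for f: f(k) = k*(4*k**2 - 2*k - 1)/12 (degree 3 ≤ 3).
Then R = B(k−1)f/C = k*(4*k**2 - 2*k - 1)/((2*k + 1)*(6*k + 1)), so s_k = R(k)·t_k = k*(4*k**2 - 2*k - 1).
Δs = 12*k**2 + 8*k + 1, as required.
Telescoping: Σ = s_(4) − s_(0) = 220 − (0) = 220.

Σ = 220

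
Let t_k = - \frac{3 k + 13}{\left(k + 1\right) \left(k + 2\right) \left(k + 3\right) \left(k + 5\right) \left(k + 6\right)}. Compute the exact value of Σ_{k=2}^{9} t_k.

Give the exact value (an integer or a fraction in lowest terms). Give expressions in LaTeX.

Ratio r(k) = (k + 1)*(k + 5)*(3*k + 16)/((k + 4)*(k + 7)*(3*k + 13)).
Gosper form: A/B · C(k+1)/C(k) with A=k + 1, B=k + 7, C=k**2 + 25*k/3 + 52/3.
Need (k + 1)·f(k+1) − (k + 6)·f(k) = k**2 + 25*k/3 + 52/3.
deg f ≤ 5 (via 1,1,2).
Coefficient equations give f(k) = k*(k + 3)*(k + 4)*(k**2 + 8*k + 17)/30.
Then R = B(k−1)f/C = k*(k + 3)*(k + 6)*(k**2 + 8*k + 17)/(10*(3*k + 13)), so s_k = R(k)·t_k = k*(-k**2 - 8*k - 17)/(10*(k**3 + 8*k**2 + 17*k + 10)).
Δs = (-3*k - 13)/(k**5 + 17*k**4 + 107*k**3 + 307*k**2 + 396*k + 180), as required.
Evaluate s at k=10 and k=2: -197/1980 and -37/420; difference -79/6930.

Σ = -79/6930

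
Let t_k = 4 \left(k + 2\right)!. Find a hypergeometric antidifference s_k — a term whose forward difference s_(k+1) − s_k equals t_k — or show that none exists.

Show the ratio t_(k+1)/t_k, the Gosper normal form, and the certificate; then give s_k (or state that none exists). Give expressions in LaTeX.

not Gosper-summable; s_k does not exist

Compute t_(k+1)/t_k: get k + 3.
Factor: A=k + 3; B=1; C=1.
f must satisfy (k + 3)·f(k+1) − (1)·f(k) = 1.
d = -1 from the (1,0,0) case.
deg f ≤ -1 is impossible — no certificate.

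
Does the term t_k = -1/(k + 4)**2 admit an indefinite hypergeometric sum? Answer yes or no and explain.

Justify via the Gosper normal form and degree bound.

No — key equation has no polynomial f.

Compute t_(k+1)/t_k: get (k + 4)**2/(k + 5)**2.
Normal form (A,B,C) = (k**2 + 8*k + 16, k**2 + 10*k + 25, 1).
Need (k**2 + 8*k + 16)·f(k+1) − (k**2 + 8*k + 16)·f(k) = 1.
Bound: deg f ≤ 0.
Generic f = c0 gives residual -1; -1 = 0 cannot hold, so t_k is not Gosper-summable.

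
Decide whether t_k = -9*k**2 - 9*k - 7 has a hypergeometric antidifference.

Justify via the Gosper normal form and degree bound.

r(k) = (9*k**2 + 27*k + 25)/(9*k**2 + 9*k + 7) after simplifying.
Take A(k)=1, B(k)=1, C(k)=k**2 + k + 7/9.
Need (1)·f(k+1) − (1)·f(k) = k**2 + k + 7/9.
deg f ≤ 3 (via 0,0,2).
Coefficient equations give f(k) = k*(3*k**2 + 4)/9.
Get s_k = R·t_k = k*(-3*k**2 - 4) with R(k) = B(k−1)f(k)/C(k) = k*(3*k**2 + 4)/(9*k**2 + 9*k + 7).
s_(k+1) − s_k = -9*k**2 - 9*k - 7 = t_k.

Yes. s_k = k*(-3*k**2 - 4).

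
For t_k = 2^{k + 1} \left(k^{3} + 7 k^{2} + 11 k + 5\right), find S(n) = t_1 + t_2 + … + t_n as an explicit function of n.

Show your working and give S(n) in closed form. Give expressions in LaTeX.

The ratio is 2*(k**3 + 10*k**2 + 28*k + 24)/(k**3 + 7*k**2 + 11*k + 5).
Take A(k)=2, B(k)=1, C(k)=k**3 + 7*k**2 + 11*k + 5.
Key eq: (2)·f(k+1) = (1)·f(k) + (k**3 + 7*k**2 + 11*k + 5).
From deg A=0, deg B=0, deg C=3: d=3.
Match coefficients ⇒ f(k) = k**3 + k**2 + k - 1.
R(k) = B(k−1)·f(k)/C(k) = (k**3 + k**2 + k - 1)/((k + 1)**2*(k + 5)); s_k = R·t_k = 2**(k + 1)*(k**3 + k**2 + k - 1).
Verify: 2**(k + 1)*(k**3 + 7*k**2 + 11*k + 5) matches t_k.
Σ_(k=1)^n t_k = s_(n+1) − s_(1) = (2**(n + 2)*(n**3 + 4*n**2 + 6*n + 2)) − (8), i.e. 4*2**n*n**3 + 16*2**n*n**2 + 24*2**n*n + 8*2**n - 8.

S(n) = 4 \cdot 2^{n} n^{3} + 16 \cdot 2^{n} n^{2} + 24 \cdot 2^{n} n + 8 \cdot 2^{n} - 8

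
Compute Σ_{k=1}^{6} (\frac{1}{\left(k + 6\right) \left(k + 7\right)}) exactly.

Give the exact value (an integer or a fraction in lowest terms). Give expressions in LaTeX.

Σ = 6/91

Ratio r(k) = (k + 6)/(k + 8).
Factor: A=k + 6; B=k + 8; C=1.
f must satisfy (k + 6)·f(k+1) − (k + 7)·f(k) = 1.
d = 1 from the (1,1,0) case.
Match coefficients ⇒ f(k) = k/6.
Certificate R = B(k−1)f/C = k*(k + 7)/6 gives s_k = k/(6*(k + 6)).
Verify: 1/(k**2 + 13*k + 42) matches t_k.
Telescoping: Σ = s_(7) − s_(1) = 7/78 − (1/42) = 6/91.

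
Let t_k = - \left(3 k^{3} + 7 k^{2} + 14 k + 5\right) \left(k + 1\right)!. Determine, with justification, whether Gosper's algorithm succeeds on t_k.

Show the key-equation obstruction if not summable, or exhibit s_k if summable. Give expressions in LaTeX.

Yes. s_k = - \left(3 k^{2} - 2 k + 3\right) \left(k + 1\right)!.

Ratio r(k) = (3*k**4 + 22*k**3 + 69*k**2 + 103*k + 58)/(3*k**3 + 7*k**2 + 14*k + 5).
Take A(k)=k + 2, B(k)=1, C(k)=k**3 + 7*k**2/3 + 14*k/3 + 5/3.
Key eq: (k + 2)·f(k+1) = (1)·f(k) + (k**3 + 7*k**2/3 + 14*k/3 + 5/3).
deg f ≤ 2 (via 1,0,3).
Coefficient equations give f(k) = (3*k**2 - 2*k + 3)/3.
So s_k = (B(k−1)f/C)·t_k = ((3*k**2 - 2*k + 3)/(3*k**3 + 7*k**2 + 14*k + 5))·t_k = -(3*k**2 - 2*k + 3)*factorial(k + 1).
Verify: -(3*k**3 + 7*k**2 + 14*k + 5)*factorial(k + 1) matches t_k.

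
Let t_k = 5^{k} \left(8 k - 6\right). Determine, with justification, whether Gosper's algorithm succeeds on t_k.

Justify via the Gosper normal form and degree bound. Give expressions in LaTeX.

r(k) = 5*(4*k + 1)/(4*k - 3) after simplifying.
Take A(k)=5, B(k)=1, C(k)=k - 3/4.
Solve (5)·f(k+1) − (1)·f(k) = k - 3/4.
d = 1 from the (0,0,1) case.
Solving with deg f ≤ 1: f(k) = (k - 2)/4.
Then R = B(k−1)f/C = (k - 2)/(4*k - 3), so s_k = R(k)·t_k = 2*5**k*(k - 2).
Verify: 5**k*(8*k - 6) matches t_k.

Yes. s_k = 2 \cdot 5^{k} \left(k - 2\right).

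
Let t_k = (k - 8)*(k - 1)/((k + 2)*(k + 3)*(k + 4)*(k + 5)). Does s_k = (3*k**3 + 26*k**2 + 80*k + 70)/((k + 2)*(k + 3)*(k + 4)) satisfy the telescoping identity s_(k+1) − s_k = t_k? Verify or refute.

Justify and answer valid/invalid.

s_(k+1) = (80*k + 3*(k + 1)**3 + 26*(k + 1)**2 + 150)/((k + 3)*(k + 4)*(k + 5))
s_(k+1) − s_k = (k**2 - 9*k + 8)/(k**4 + 14*k**3 + 71*k**2 + 154*k + 120)
(s_(k+1) − s_k) − t_k = 0

valid (s_(k+1) − s_k reduces to t_k)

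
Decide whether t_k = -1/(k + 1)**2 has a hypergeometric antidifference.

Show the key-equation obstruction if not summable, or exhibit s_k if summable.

r(k) = (k + 1)**2/(k + 2)**2 after simplifying.
So A=k**2 + 2*k + 1 and B=k**2 + 4*k + 4, with C=1.
Key eq: (k**2 + 2*k + 1)·f(k+1) = (k**2 + 2*k + 1)·f(k) + (1).
Bound: deg f ≤ 0.
f = c0 ⇒ A·f(k+1) − B(k−1)·f(k) − C = -1. The system {-1 = 0} is inconsistent; no antidifference.

No — the linear system for f has no solution.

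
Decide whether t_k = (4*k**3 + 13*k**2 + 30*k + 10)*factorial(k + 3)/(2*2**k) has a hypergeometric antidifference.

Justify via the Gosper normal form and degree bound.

Ratio r(k) = (4*k**4 + 41*k**3 + 168*k**2 + 329*k + 228)/(2*(4*k**3 + 13*k**2 + 30*k + 10)).
Take A(k)=k/2 + 2, B(k)=1, C(k)=k**3 + 13*k**2/4 + 15*k/2 + 5/2.
Solve (k/2 + 2)·f(k+1) − (1)·f(k) = k**3 + 13*k**2/4 + 15*k/2 + 5/2.
From deg A=1, deg B=0, deg C=3: d=2.
A polynomial solution: f(k) = (4*k**2 - 3*k + 3)/2.
Certificate R = B(k−1)f/C = 2*(4*k**2 - 3*k + 3)/(4*k**3 + 13*k**2 + 30*k + 10) gives s_k = (4*k**2 - 3*k + 3)*factorial(k + 3)/2**k.
s_(k+1) − s_k = (4*k**3 + 13*k**2 + 30*k + 10)*factorial(k + 3)/(2*2**k) = t_k.

Yes. s_k = (4*k**2 - 3*k + 3)*factorial(k + 3)/2**k.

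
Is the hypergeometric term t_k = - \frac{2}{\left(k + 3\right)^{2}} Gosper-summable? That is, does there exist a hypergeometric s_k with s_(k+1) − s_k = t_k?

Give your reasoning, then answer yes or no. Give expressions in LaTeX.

Step 1: r(k) = (k + 3)**2/(k + 4)**2.
Take A(k)=k**2 + 6*k + 9, B(k)=k**2 + 8*k + 16, C(k)=1.
f must satisfy (k**2 + 6*k + 9)·f(k+1) − (k**2 + 6*k + 9)·f(k) = 1.
deg f ≤ 0 (via 2,2,0).
f = c0 ⇒ A·f(k+1) − B(k−1)·f(k) − C = -1. The system {-1 = 0} is inconsistent; no antidifference.

No — t_k has no hypergeometric antidifference.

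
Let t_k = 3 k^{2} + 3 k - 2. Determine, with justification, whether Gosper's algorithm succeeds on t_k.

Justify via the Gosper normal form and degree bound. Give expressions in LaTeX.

t_(k+1)/t_k = (3*k**2 + 9*k + 4)/(3*k**2 + 3*k - 2).
A = 1, B = 1, C = k**2 + k - 2/3.
Set up (1)·f(k+1) − (1)·f(k) − (k**2 + k - 2/3) = 0.
Bound: deg f ≤ 3.
Coefficient equations give f(k) = k*(k**2 - 3)/3.
Get s_k = R·t_k = k*(k**2 - 3) with R(k) = B(k−1)f(k)/C(k) = k*(k**2 - 3)/(3*k**2 + 3*k - 2).
Δs = 3*k**2 + 3*k - 2, as required.

Yes. s_k = k \left(k^{2} - 3\right).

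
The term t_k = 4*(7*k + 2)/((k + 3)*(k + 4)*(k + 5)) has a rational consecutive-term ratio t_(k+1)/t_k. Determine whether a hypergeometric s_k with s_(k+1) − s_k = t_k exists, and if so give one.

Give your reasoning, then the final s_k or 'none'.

s_k = k*(23*k - 7)/(6*(k + 3)*(k + 4))

Compute t_(k+1)/t_k: get (k + 3)*(7*k + 9)/((k + 6)*(7*k + 2)).
A = k + 3, B = k + 6, C = k + 2/7.
f must satisfy (k + 3)·f(k+1) − (k + 5)·f(k) = k + 2/7.
From deg A=1, deg B=1, deg C=1: d=2.
Match coefficients ⇒ f(k) = k*(23*k - 7)/168.
Certificate R = B(k−1)f/C = k*(k + 5)*(23*k - 7)/(24*(7*k + 2)) gives s_k = k*(23*k - 7)/(6*(k + 3)*(k + 4)).
s_(k+1) − s_k = 4*(7*k + 2)/(k**3 + 12*k**2 + 47*k + 60) = t_k.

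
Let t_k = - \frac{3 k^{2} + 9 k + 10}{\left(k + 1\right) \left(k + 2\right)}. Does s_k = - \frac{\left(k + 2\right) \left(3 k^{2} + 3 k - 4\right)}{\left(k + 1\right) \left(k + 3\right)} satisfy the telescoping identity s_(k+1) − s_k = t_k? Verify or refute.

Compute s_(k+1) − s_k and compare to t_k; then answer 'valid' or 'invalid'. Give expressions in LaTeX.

s_(k+1) = -(k + 3)*(3*k + 3*(k + 1)**2 - 1)/((k + 2)*(k + 4))
s_(k+1) − s_k = (-3*k**4 - 30*k**3 - 100*k**2 - 143*k - 82)/(k**4 + 10*k**3 + 35*k**2 + 50*k + 24)
(s_(k+1) − s_k) − t_k = (9*k**2 + 35*k + 38)/(k**4 + 10*k**3 + 35*k**2 + 50*k + 24)

Invalid: residual \frac{9 k^{2} + 35 k + 38}{k^{4} + 10 k^{3} + 35 k^{2} + 50 k + 24} ≠ 0.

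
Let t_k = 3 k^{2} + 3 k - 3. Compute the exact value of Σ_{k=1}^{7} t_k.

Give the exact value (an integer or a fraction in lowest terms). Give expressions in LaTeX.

Σ = 483

The ratio is (k + (k + 1)**2)/(k**2 + k - 1).
A = 1, B = 1, C = k**2 + k - 1.
f must satisfy (1)·f(k+1) − (1)·f(k) = k**2 + k - 1.
Bound: deg f ≤ 3.
Match coefficients ⇒ f(k) = k*(k - 2)*(k + 2)/3.
R(k) = B(k−1)·f(k)/C(k) = k*(k - 2)*(k + 2)/(3*(k**2 + k - 1)); s_k = R·t_k = k*(k**2 - 4).
Δs = 3*k**2 + 3*k - 3, as required.
Telescoping: Σ = s_(8) − s_(1) = 480 − (-3) = 483.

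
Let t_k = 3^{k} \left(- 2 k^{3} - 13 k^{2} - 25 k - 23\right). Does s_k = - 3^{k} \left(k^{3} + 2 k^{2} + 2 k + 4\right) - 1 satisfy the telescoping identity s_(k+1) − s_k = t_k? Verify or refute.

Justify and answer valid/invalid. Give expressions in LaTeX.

Valid: the claim telescopes to t_k.

s_(k+1) = -3*3**k*(2*k + (k + 1)**3 + 2*(k + 1)**2 + 6) - 1
s_(k+1) − s_k = 3**k*(-2*k**3 - 13*k**2 - 25*k - 23)
(s_(k+1) − s_k) − t_k = 0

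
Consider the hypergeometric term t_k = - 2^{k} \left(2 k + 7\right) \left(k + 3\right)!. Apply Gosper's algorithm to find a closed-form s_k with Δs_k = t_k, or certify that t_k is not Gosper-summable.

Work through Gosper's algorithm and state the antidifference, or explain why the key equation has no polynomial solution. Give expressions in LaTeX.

s_k = - 2^{k} \left(k + 3\right)!

Compute t_(k+1)/t_k: get 2*(k + 4)*(2*k + 9)/(2*k + 7).
A = 2*k + 8, B = 1, C = k + 7/2.
Key eq: (2*k + 8)·f(k+1) = (1)·f(k) + (k + 7/2).
deg f ≤ 0 (via 1,0,1).
Solve for f: f(k) = 1/2 (degree 0 ≤ 0).
Certificate R = B(k−1)f/C = 1/(2*k + 7) gives s_k = -2**k*factorial(k + 3).
Check: Δs_k = -2**k*(2*k + 7)*factorial(k + 3). ✓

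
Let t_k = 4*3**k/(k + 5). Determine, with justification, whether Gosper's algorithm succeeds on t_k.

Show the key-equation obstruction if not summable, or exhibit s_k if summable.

Ratio r(k) = 3*(k + 5)/(k + 6).
So A=3*k + 15 and B=k + 6, with C=1.
Key eq: (3*k + 15)·f(k+1) = (k + 5)·f(k) + (1).
d = -1 from the (1,1,0) case.
Bound -1 < 0, so the key equation has no polynomial solution.

No; the degree bound rules out any f.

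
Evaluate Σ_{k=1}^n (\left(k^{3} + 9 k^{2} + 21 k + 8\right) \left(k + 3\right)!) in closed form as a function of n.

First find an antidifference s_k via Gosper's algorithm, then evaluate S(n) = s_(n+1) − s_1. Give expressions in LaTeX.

t_(k+1)/t_k = (k**4 + 16*k**3 + 90*k**2 + 207*k + 156)/(k**3 + 9*k**2 + 21*k + 8).
Take A(k)=k + 4, B(k)=1, C(k)=k**3 + 9*k**2 + 21*k + 8.
Key eq: (k + 4)·f(k+1) = (1)·f(k) + (k**3 + 9*k**2 + 21*k + 8).
Bound: deg f ≤ 2.
Solve for f: f(k) = k**2 + 4*k - 4 (degree 2 ≤ 2).
Get s_k = R·t_k = (k**2 + 4*k - 4)*factorial(k + 3) with R(k) = B(k−1)f(k)/C(k) = (k**2 + 4*k - 4)/(k**3 + 9*k**2 + 21*k + 8).
s_(k+1) − s_k = (k**3 + 9*k**2 + 21*k + 8)*factorial(k + 3) = t_k.
s_(n+1) = (n**2 + 6*n + 1)*factorial(n + 4) and s_(1) = 24, so S(n) = n**2*factorial(n + 4) + 6*n*factorial(n + 4) + factorial(n + 4) - 24.

S(n) = n^{2} \left(n + 4\right)! + 6 n \left(n + 4\right)! + \left(n + 4\right)! - 24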